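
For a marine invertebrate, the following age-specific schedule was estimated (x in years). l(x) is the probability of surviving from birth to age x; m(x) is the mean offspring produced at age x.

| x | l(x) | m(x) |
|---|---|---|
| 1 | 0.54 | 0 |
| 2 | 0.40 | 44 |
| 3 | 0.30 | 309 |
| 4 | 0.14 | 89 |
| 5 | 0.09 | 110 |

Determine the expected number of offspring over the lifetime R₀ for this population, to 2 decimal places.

R₀ = Σ l(x) m(x):
  age 1: 0.54 × 0 = 0.0000
  age 2: 0.40 × 44 = 17.6000
  age 3: 0.30 × 309 = 92.7000
  age 4: 0.14 × 89 = 12.4600
  age 5: 0.09 × 110 = 9.9000
R₀ = 0.0000 + 17.6000 + 92.7000 + 12.4600 + 9.9000 = 132.6600

132.66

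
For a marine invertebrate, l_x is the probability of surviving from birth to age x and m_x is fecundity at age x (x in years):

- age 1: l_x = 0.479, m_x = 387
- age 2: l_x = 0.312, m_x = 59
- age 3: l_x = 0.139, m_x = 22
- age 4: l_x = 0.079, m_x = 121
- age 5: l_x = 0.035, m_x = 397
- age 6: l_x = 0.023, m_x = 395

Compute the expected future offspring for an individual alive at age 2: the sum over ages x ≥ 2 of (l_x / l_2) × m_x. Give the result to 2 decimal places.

l_2 = 0.312. Conditional survival from age 2 to x is l_x / l_2.
  x=2: (0.312/0.312) × 59 = 59.0000
  x=3: (0.139/0.312) × 22 = 9.8013
  x=4: (0.079/0.312) × 121 = 30.6378
  x=5: (0.035/0.312) × 397 = 44.5353
  x=6: (0.023/0.312) × 395 = 29.1186
Sum = 59.0000 + 9.8013 + 30.6378 + 44.5353 + 29.1186 = 173.0929

173.09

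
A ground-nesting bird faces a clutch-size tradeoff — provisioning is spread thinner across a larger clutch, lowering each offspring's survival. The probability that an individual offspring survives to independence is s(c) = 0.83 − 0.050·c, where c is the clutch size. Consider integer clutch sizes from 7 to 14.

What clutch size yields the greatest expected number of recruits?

Expected recruits = c × s(c):
  c=7: 7 × 0.480 = 3.360
  c=8: 8 × 0.430 = 3.440
  c=9: 9 × 0.380 = 3.420
  c=10: 10 × 0.330 = 3.300
  c=11: 11 × 0.280 = 3.080
  c=12: 12 × 0.230 = 2.760
  c=13: 13 × 0.180 = 2.340
  c=14: 14 × 0.130 = 1.820
Maximum at c = 8 (3.440 recruits).

8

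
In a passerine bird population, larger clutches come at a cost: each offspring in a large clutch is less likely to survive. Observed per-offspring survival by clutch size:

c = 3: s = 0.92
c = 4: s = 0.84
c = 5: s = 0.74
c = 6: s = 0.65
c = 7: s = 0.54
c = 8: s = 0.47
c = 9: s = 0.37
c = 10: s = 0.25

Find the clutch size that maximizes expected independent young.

6

Expected independent young = c × s(c):
  c=3: 3 × 0.92 = 2.760
  c=4: 4 × 0.84 = 3.360
  c=5: 5 × 0.74 = 3.700
  c=6: 6 × 0.65 = 3.900
  c=7: 7 × 0.54 = 3.780
  c=8: 8 × 0.47 = 3.760
  c=9: 9 × 0.37 = 3.330
  c=10: 10 × 0.25 = 2.500
Maximum at c = 6 (3.900 independent young).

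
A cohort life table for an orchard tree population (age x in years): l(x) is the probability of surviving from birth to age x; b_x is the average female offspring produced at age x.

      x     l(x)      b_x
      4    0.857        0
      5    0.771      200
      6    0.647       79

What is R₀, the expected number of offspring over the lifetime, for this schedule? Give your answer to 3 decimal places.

R₀ = Σ l(x) b_x:
  age 4: 0.857 × 0 = 0.0000
  age 5: 0.771 × 200 = 154.2000
  age 6: 0.647 × 79 = 51.1130
R₀ = 0.0000 + 154.2000 + 51.1130 = 205.3130

205.313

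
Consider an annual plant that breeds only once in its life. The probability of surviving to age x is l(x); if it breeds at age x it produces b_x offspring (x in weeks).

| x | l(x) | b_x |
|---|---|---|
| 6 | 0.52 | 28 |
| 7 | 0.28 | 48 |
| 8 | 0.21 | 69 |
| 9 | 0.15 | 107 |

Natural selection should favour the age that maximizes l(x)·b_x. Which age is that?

9

Expected offspring if breeding at age x = l(x) × b_x:
  age 6: 0.52 × 28 = 14.560
  age 7: 0.28 × 48 = 13.440
  age 8: 0.21 × 69 = 14.490
  age 9: 0.15 × 107 = 16.050
Maximum at age 9 (16.050).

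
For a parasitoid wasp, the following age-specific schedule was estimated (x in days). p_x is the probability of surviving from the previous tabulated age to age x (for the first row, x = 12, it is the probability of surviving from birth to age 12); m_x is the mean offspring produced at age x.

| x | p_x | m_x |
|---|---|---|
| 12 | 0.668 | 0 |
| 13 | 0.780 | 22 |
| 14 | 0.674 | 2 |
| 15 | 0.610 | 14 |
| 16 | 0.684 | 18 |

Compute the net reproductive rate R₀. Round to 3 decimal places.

17.802

Survivorship from birth: l_x = p_12·p_13·…·p_x.
  l_12 = 0.66800
  l_13 = 0.52104
  l_14 = 0.35118
  l_15 = 0.21422
  l_16 = 0.14653
R₀ = Σ l_x m_x:
  age 12: 0.66800 × 0 = 0.0000
  age 13: 0.52104 × 22 = 11.4629
  age 14: 0.35118 × 2 = 0.7024
  age 15: 0.21422 × 14 = 2.9991
  age 16: 0.14653 × 18 = 2.6375
R₀ = 0.0000 + 11.4629 + 0.7024 + 2.9991 + 2.6375 = 17.8019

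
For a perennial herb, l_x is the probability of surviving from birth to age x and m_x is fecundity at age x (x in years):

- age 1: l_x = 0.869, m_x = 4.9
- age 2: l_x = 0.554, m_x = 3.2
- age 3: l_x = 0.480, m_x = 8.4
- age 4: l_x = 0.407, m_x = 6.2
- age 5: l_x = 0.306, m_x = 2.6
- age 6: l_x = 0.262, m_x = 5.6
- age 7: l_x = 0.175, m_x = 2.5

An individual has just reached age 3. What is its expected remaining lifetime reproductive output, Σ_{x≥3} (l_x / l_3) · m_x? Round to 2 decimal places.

l_3 = 0.480. Conditional survival from age 3 to x is l_x / l_3.
  x=3: (0.480/0.480) × 8.4 = 8.4000
  x=4: (0.407/0.480) × 6.2 = 5.2571
  x=5: (0.306/0.480) × 2.6 = 1.6575
  x=6: (0.262/0.480) × 5.6 = 3.0567
  x=7: (0.175/0.480) × 2.5 = 0.9115
Sum = 8.4000 + 5.2571 + 1.6575 + 3.0567 + 0.9115 = 19.2827

19.28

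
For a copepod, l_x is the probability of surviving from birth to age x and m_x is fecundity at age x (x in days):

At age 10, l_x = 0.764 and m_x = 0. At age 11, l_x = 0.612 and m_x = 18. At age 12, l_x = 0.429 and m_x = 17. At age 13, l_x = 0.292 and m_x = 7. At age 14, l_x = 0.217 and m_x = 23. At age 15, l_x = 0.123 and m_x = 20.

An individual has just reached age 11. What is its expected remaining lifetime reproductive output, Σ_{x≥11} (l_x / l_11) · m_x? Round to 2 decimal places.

45.43

l_11 = 0.612. Conditional survival from age 11 to x is l_x / l_11.
  x=11: (0.612/0.612) × 18 = 18.0000
  x=12: (0.429/0.612) × 17 = 11.9167
  x=13: (0.292/0.612) × 7 = 3.3399
  x=14: (0.217/0.612) × 23 = 8.1552
  x=15: (0.123/0.612) × 20 = 4.0196
Sum = 18.0000 + 11.9167 + 3.3399 + 8.1552 + 4.0196 = 45.4314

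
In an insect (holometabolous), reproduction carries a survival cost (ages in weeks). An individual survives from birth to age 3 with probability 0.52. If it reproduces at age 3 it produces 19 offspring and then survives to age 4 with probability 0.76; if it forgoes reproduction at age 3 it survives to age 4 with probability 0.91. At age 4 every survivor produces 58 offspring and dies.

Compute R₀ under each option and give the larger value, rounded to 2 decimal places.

32.80

breed at age 3: R₀ = 0.52 × (19 + 0.76 × 58) = 0.52 × 63.0800 = 32.8016
delay to age 4: R₀ = 0.52 × (0.91 × 58) = 0.52 × 52.7800 = 27.4456
Higher: breed at age 3 (32.8016).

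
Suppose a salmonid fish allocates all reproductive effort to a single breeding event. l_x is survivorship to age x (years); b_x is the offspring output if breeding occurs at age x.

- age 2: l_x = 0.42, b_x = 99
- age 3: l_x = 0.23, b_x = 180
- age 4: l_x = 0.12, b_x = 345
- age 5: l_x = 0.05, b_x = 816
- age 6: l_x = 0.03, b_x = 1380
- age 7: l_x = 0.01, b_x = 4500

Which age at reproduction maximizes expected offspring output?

7

Expected offspring if breeding at age x = l_x × b_x:
  age 2: 0.42 × 99 = 41.580
  age 3: 0.23 × 180 = 41.400
  age 4: 0.12 × 345 = 41.400
  age 5: 0.05 × 816 = 40.800
  age 6: 0.03 × 1380 = 41.400
  age 7: 0.01 × 4500 = 45.000
Maximum at age 7 (45.000).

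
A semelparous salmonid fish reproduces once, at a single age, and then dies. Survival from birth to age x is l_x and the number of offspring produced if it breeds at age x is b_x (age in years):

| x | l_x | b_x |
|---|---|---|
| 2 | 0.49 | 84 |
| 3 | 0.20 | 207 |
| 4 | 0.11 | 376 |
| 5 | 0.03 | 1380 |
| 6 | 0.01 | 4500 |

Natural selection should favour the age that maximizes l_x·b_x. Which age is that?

6

Expected offspring if breeding at age x = l_x × b_x:
  age 2: 0.49 × 84 = 41.160
  age 3: 0.20 × 207 = 41.400
  age 4: 0.11 × 376 = 41.360
  age 5: 0.03 × 1380 = 41.400
  age 6: 0.01 × 4500 = 45.000
Maximum at age 6 (45.000).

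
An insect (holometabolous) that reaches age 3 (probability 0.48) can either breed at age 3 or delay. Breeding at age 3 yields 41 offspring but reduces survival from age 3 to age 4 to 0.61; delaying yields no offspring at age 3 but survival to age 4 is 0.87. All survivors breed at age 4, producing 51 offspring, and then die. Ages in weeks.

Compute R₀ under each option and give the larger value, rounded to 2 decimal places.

34.61

breed at age 3: R₀ = 0.48 × (41 + 0.61 × 51) = 0.48 × 72.1100 = 34.6128
delay to age 4: R₀ = 0.48 × (0.87 × 51) = 0.48 × 44.3700 = 21.2976
Higher: breed at age 3 (34.6128).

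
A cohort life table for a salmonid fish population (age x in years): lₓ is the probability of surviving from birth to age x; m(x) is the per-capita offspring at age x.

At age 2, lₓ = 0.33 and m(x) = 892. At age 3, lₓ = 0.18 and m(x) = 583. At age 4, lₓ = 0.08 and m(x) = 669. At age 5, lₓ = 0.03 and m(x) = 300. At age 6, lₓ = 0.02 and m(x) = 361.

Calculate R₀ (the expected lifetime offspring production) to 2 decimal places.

469.04

R₀ = Σ lₓ m(x):
  age 2: 0.33 × 892 = 294.3600
  age 3: 0.18 × 583 = 104.9400
  age 4: 0.08 × 669 = 53.5200
  age 5: 0.03 × 300 = 9.0000
  age 6: 0.02 × 361 = 7.2200
R₀ = 294.3600 + 104.9400 + 53.5200 + 9.0000 + 7.2200 = 469.0400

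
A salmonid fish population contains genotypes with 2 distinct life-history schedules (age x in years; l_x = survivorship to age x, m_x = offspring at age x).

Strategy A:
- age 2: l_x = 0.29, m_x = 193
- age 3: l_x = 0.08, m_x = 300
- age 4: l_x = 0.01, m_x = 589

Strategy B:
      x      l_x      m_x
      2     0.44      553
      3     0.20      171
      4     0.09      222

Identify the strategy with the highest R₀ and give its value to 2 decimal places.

297.50

Strategy A: R₀ = 0.29×193 + 0.08×300 + 0.01×589 = 85.8600
Strategy B: R₀ = 0.44×553 + 0.20×171 + 0.09×222 = 297.5000
Highest R₀: strategy B with 297.5000.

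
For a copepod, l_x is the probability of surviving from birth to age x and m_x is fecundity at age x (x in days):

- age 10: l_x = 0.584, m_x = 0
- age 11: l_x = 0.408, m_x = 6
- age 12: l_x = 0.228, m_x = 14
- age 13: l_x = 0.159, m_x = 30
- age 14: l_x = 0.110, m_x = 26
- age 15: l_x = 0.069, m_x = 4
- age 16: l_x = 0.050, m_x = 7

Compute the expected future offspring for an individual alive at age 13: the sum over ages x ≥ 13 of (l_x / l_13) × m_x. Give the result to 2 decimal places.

51.92

l_13 = 0.159. Conditional survival from age 13 to x is l_x / l_13.
  x=13: (0.159/0.159) × 30 = 30.0000
  x=14: (0.110/0.159) × 26 = 17.9874
  x=15: (0.069/0.159) × 4 = 1.7358
  x=16: (0.050/0.159) × 7 = 2.2013
Sum = 30.0000 + 17.9874 + 1.7358 + 2.2013 = 51.9245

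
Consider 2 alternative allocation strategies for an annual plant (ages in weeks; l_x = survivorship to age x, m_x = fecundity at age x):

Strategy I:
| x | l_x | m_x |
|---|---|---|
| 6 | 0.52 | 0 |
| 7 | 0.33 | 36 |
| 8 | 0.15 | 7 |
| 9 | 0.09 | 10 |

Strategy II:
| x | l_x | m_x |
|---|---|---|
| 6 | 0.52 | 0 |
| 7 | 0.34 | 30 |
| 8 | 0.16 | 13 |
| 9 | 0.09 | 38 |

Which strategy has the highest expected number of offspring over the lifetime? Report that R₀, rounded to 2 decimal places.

Strategy I: R₀ = 0.52×0 + 0.33×36 + 0.15×7 + 0.09×10 = 13.8300
Strategy II: R₀ = 0.52×0 + 0.34×30 + 0.16×13 + 0.09×38 = 15.7000
Highest R₀: strategy II with 15.7000.

15.70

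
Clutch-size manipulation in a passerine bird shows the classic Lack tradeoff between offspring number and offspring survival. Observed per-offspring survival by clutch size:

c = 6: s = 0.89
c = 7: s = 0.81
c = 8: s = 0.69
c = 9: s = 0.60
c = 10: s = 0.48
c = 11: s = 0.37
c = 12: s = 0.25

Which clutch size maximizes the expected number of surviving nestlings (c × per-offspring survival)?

7

Expected surviving nestlings = c × s(c):
  c=6: 6 × 0.89 = 5.340
  c=7: 7 × 0.81 = 5.670
  c=8: 8 × 0.69 = 5.520
  c=9: 9 × 0.60 = 5.400
  c=10: 10 × 0.48 = 4.800
  c=11: 11 × 0.37 = 4.070
  c=12: 12 × 0.25 = 3.000
Maximum at c = 7 (5.670 surviving nestlings).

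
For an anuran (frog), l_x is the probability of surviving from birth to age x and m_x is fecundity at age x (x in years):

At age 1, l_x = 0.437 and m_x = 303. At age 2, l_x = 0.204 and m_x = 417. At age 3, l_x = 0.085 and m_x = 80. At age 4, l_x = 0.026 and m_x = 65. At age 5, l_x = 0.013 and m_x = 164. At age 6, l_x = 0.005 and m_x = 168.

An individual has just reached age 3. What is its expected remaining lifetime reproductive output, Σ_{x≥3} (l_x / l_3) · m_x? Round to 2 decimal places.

134.85

l_3 = 0.085. Conditional survival from age 3 to x is l_x / l_3.
  x=3: (0.085/0.085) × 80 = 80.0000
  x=4: (0.026/0.085) × 65 = 19.8824
  x=5: (0.013/0.085) × 164 = 25.0824
  x=6: (0.005/0.085) × 168 = 9.8824
Sum = 80.0000 + 19.8824 + 25.0824 + 9.8824 = 134.8471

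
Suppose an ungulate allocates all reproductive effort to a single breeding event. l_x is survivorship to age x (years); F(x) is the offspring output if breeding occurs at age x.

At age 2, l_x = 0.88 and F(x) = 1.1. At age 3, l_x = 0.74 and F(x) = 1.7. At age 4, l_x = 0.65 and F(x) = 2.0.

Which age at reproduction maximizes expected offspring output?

Expected offspring if breeding at age x = l_x × F(x):
  age 2: 0.88 × 1.1 = 0.968
  age 3: 0.74 × 1.7 = 1.258
  age 4: 0.65 × 2.0 = 1.300
Maximum at age 4 (1.300).

4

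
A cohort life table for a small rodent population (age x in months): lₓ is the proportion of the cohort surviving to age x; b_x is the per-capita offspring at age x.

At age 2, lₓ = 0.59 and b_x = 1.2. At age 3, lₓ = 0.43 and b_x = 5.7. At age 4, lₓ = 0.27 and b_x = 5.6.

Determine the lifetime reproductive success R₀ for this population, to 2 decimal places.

R₀ = Σ lₓ b_x:
  age 2: 0.59 × 1.2 = 0.7080
  age 3: 0.43 × 5.7 = 2.4510
  age 4: 0.27 × 5.6 = 1.5120
R₀ = 0.7080 + 2.4510 + 1.5120 = 4.6710

4.67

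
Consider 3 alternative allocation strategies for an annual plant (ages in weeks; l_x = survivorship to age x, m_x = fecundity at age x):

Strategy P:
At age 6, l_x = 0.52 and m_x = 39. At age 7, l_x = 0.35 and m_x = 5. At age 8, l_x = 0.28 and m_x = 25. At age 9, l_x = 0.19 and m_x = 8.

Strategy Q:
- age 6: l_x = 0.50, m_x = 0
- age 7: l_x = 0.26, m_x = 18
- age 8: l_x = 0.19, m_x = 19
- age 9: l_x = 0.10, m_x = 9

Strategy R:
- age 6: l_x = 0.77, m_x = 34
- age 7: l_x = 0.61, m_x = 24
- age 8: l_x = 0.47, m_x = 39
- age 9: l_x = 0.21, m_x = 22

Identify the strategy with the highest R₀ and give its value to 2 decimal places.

63.77

Strategy P: R₀ = 0.52×39 + 0.35×5 + 0.28×25 + 0.19×8 = 30.5500
Strategy Q: R₀ = 0.50×0 + 0.26×18 + 0.19×19 + 0.10×9 = 9.1900
Strategy R: R₀ = 0.77×34 + 0.61×24 + 0.47×39 + 0.21×22 = 63.7700
Highest R₀: strategy R with 63.7700.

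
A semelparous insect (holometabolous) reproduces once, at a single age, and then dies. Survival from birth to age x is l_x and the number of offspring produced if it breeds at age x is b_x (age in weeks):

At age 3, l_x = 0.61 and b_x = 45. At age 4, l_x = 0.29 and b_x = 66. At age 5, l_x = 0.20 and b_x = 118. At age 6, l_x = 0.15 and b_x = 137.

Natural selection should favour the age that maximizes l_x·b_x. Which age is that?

3

Expected offspring if breeding at age x = l_x × b_x:
  age 3: 0.61 × 45 = 27.450
  age 4: 0.29 × 66 = 19.140
  age 5: 0.20 × 118 = 23.600
  age 6: 0.15 × 137 = 20.550
Maximum at age 3 (27.450).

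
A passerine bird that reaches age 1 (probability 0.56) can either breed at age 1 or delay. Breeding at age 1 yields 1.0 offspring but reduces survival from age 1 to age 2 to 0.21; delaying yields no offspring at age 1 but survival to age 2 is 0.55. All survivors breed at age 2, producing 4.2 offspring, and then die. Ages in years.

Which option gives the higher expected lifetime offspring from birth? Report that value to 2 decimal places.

breed at age 1: R₀ = 0.56 × (1.0 + 0.21 × 4.2) = 0.56 × 1.8820 = 1.0539
delay to age 2: R₀ = 0.56 × (0.55 × 4.2) = 0.56 × 2.3100 = 1.2936
Higher: delay to age 2 (1.2936).

1.29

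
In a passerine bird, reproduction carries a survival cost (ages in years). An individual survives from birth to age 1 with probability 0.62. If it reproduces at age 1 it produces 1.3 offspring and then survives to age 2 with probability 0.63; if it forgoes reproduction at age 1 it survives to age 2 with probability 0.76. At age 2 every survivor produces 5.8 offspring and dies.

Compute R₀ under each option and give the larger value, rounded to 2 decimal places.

3.07

breed at age 1: R₀ = 0.62 × (1.3 + 0.63 × 5.8) = 0.62 × 4.9540 = 3.0715
delay to age 2: R₀ = 0.62 × (0.76 × 5.8) = 0.62 × 4.4080 = 2.7330
Higher: breed at age 1 (3.0715).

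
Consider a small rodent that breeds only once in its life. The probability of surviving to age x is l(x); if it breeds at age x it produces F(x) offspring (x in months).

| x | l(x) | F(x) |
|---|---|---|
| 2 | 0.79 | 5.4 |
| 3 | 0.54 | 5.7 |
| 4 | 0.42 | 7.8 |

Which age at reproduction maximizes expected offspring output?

2

Expected offspring if breeding at age x = l(x) × F(x):
  age 2: 0.79 × 5.4 = 4.266
  age 3: 0.54 × 5.7 = 3.078
  age 4: 0.42 × 7.8 = 3.276
Maximum at age 2 (4.266).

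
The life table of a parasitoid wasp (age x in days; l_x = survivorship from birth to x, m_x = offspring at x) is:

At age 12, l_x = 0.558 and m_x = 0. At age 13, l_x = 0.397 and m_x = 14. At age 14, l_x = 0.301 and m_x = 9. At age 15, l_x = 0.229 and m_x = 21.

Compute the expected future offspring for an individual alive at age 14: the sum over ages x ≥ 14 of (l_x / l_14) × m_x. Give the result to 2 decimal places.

24.98

l_14 = 0.301. Conditional survival from age 14 to x is l_x / l_14.
  x=14: (0.301/0.301) × 9 = 9.0000
  x=15: (0.229/0.301) × 21 = 15.9767
Sum = 9.0000 + 15.9767 = 24.9767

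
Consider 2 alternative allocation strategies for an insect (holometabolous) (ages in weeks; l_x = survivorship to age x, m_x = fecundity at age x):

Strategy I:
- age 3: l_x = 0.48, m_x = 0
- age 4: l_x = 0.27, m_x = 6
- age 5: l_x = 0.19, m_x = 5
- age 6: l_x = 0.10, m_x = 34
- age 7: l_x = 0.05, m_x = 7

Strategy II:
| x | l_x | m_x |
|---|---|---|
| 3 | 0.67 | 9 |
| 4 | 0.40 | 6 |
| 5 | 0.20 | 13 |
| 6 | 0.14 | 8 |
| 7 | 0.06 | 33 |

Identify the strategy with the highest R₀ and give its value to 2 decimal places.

14.13

Strategy I: R₀ = 0.48×0 + 0.27×6 + 0.19×5 + 0.10×34 + 0.05×7 = 6.3200
Strategy II: R₀ = 0.67×9 + 0.40×6 + 0.20×13 + 0.14×8 + 0.06×33 = 14.1300
Highest R₀: strategy II with 14.1300.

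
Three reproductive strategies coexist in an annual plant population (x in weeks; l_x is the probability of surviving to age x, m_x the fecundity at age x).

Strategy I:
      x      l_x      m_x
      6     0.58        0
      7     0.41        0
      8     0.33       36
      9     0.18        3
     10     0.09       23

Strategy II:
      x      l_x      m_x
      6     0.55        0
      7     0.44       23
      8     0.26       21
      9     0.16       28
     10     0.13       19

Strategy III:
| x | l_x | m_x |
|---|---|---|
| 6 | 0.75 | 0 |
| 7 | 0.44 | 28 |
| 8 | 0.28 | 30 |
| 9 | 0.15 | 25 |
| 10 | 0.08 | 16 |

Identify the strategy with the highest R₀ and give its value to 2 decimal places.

Strategy I: R₀ = 0.58×0 + 0.41×0 + 0.33×36 + 0.18×3 + 0.09×23 = 14.4900
Strategy II: R₀ = 0.55×0 + 0.44×23 + 0.26×21 + 0.16×28 + 0.13×19 = 22.5300
Strategy III: R₀ = 0.75×0 + 0.44×28 + 0.28×30 + 0.15×25 + 0.08×16 = 25.7500
Highest R₀: strategy III with 25.7500.

25.75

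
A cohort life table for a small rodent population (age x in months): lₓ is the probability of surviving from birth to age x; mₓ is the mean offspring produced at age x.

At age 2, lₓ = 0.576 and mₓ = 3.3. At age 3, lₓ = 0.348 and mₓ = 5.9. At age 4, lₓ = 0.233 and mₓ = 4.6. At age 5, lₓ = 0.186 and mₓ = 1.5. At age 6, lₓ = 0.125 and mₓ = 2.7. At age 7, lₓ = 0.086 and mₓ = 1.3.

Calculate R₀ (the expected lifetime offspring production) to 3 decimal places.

5.754

R₀ = Σ lₓ mₓ:
  age 2: 0.576 × 3.3 = 1.9008
  age 3: 0.348 × 5.9 = 2.0532
  age 4: 0.233 × 4.6 = 1.0718
  age 5: 0.186 × 1.5 = 0.2790
  age 6: 0.125 × 2.7 = 0.3375
  age 7: 0.086 × 1.3 = 0.1118
R₀ = 1.9008 + 2.0532 + 1.0718 + 0.2790 + 0.3375 + 0.1118 = 5.7541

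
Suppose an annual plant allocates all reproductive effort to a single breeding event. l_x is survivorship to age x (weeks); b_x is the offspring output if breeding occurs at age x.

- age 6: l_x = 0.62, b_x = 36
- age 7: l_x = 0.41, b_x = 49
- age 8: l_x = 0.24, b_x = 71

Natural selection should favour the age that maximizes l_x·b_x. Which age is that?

6

Expected offspring if breeding at age x = l_x × b_x:
  age 6: 0.62 × 36 = 22.320
  age 7: 0.41 × 49 = 20.090
  age 8: 0.24 × 71 = 17.040
Maximum at age 6 (22.320).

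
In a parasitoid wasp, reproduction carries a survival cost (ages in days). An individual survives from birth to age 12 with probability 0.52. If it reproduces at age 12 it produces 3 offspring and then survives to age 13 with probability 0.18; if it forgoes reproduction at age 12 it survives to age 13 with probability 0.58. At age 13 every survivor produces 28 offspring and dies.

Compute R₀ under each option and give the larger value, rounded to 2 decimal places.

breed at age 12: R₀ = 0.52 × (3 + 0.18 × 28) = 0.52 × 8.0400 = 4.1808
delay to age 13: R₀ = 0.52 × (0.58 × 28) = 0.52 × 16.2400 = 8.4448
Higher: delay to age 13 (8.4448).

8.44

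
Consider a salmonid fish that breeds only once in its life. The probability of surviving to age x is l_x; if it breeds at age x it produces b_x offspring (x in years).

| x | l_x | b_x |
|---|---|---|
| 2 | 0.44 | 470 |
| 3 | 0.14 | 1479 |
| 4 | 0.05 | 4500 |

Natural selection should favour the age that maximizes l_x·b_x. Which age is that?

4

Expected offspring if breeding at age x = l_x × b_x:
  age 2: 0.44 × 470 = 206.800
  age 3: 0.14 × 1479 = 207.060
  age 4: 0.05 × 4500 = 225.000
Maximum at age 4 (225.000).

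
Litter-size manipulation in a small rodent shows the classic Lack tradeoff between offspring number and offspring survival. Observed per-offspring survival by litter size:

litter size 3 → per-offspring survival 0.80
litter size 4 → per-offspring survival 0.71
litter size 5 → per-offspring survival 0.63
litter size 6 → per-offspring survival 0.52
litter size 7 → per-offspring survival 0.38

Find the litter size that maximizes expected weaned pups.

5

Expected weaned pups = c × s(c):
  c=3: 3 × 0.80 = 2.400
  c=4: 4 × 0.71 = 2.840
  c=5: 5 × 0.63 = 3.150
  c=6: 6 × 0.52 = 3.120
  c=7: 7 × 0.38 = 2.660
Maximum at c = 5 (3.150 weaned pups).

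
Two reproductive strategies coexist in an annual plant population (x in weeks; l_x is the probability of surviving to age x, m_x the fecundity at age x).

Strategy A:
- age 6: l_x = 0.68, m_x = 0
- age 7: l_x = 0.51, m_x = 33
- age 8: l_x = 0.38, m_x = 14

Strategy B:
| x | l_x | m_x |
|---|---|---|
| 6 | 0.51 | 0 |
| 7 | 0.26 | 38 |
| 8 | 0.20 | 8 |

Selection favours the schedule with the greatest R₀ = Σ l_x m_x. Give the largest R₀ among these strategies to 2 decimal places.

Strategy A: R₀ = 0.68×0 + 0.51×33 + 0.38×14 = 22.1500
Strategy B: R₀ = 0.51×0 + 0.26×38 + 0.20×8 = 11.4800
Highest R₀: strategy A with 22.1500.

22.15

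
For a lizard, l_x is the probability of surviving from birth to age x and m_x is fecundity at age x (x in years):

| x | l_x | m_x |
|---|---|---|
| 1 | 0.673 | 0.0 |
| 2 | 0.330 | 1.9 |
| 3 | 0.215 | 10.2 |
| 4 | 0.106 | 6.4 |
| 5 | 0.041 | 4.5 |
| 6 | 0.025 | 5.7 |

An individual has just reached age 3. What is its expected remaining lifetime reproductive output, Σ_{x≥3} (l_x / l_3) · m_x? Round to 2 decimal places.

l_3 = 0.215. Conditional survival from age 3 to x is l_x / l_3.
  x=3: (0.215/0.215) × 10.2 = 10.2000
  x=4: (0.106/0.215) × 6.4 = 3.1553
  x=5: (0.041/0.215) × 4.5 = 0.8581
  x=6: (0.025/0.215) × 5.7 = 0.6628
Sum = 10.2000 + 3.1553 + 0.8581 + 0.6628 = 14.8763

14.88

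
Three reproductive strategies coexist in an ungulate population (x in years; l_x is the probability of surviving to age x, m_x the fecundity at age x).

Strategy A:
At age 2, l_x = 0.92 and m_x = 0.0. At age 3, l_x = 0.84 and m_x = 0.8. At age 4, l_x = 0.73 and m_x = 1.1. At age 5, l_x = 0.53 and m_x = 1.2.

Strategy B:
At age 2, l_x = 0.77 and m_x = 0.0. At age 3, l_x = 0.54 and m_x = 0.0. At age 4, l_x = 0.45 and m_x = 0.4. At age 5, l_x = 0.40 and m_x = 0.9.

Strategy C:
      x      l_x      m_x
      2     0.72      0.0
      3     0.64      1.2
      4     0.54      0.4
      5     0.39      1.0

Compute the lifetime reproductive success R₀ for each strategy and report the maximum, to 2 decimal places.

2.11

Strategy A: R₀ = 0.92×0.0 + 0.84×0.8 + 0.73×1.1 + 0.53×1.2 = 2.1110
Strategy B: R₀ = 0.77×0.0 + 0.54×0.0 + 0.45×0.4 + 0.40×0.9 = 0.5400
Strategy C: R₀ = 0.72×0.0 + 0.64×1.2 + 0.54×0.4 + 0.39×1.0 = 1.3740
Highest R₀: strategy A with 2.1110.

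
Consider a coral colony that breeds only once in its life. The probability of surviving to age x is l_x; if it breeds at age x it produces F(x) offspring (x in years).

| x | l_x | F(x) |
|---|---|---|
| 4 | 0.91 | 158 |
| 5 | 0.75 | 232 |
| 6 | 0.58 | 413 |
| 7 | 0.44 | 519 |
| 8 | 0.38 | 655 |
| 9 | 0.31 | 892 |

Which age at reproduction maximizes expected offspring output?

9

Expected offspring if breeding at age x = l_x × F(x):
  age 4: 0.91 × 158 = 143.780
  age 5: 0.75 × 232 = 174.000
  age 6: 0.58 × 413 = 239.540
  age 7: 0.44 × 519 = 228.360
  age 8: 0.38 × 655 = 248.900
  age 9: 0.31 × 892 = 276.520
Maximum at age 9 (276.520).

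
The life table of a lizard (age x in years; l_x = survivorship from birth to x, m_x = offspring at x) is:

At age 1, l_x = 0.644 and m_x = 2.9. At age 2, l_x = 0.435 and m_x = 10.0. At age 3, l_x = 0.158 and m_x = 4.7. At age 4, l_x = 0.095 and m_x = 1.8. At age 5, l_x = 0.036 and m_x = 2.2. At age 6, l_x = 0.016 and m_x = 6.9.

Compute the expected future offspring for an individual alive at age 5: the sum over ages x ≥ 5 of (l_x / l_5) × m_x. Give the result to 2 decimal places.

5.27

l_5 = 0.036. Conditional survival from age 5 to x is l_x / l_5.
  x=5: (0.036/0.036) × 2.2 = 2.2000
  x=6: (0.016/0.036) × 6.9 = 3.0667
Sum = 2.2000 + 3.0667 = 5.2667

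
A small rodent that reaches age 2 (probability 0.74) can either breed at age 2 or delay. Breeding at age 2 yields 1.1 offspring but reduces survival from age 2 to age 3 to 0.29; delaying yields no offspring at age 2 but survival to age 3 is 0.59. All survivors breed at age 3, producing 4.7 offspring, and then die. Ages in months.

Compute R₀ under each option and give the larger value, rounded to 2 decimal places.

2.05

breed at age 2: R₀ = 0.74 × (1.1 + 0.29 × 4.7) = 0.74 × 2.4630 = 1.8226
delay to age 3: R₀ = 0.74 × (0.59 × 4.7) = 0.74 × 2.7730 = 2.0520
Higher: delay to age 3 (2.0520).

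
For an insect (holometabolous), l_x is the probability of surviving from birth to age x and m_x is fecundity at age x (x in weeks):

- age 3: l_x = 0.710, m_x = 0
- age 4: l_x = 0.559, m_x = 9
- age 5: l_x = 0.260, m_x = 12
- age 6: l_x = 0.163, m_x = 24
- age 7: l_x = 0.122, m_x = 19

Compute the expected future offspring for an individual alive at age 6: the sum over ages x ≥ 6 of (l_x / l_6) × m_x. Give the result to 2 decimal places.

l_6 = 0.163. Conditional survival from age 6 to x is l_x / l_6.
  x=6: (0.163/0.163) × 24 = 24.0000
  x=7: (0.122/0.163) × 19 = 14.2209
Sum = 24.0000 + 14.2209 = 38.2209

38.22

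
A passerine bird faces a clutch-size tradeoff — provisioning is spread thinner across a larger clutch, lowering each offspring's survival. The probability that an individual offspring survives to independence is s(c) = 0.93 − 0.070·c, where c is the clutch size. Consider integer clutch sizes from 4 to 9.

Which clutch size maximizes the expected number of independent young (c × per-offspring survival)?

Expected independent young = c × s(c):
  c=4: 4 × 0.650 = 2.600
  c=5: 5 × 0.580 = 2.900
  c=6: 6 × 0.510 = 3.060
  c=7: 7 × 0.440 = 3.080
  c=8: 8 × 0.370 = 2.960
  c=9: 9 × 0.300 = 2.700
Maximum at c = 7 (3.080 independent young).

7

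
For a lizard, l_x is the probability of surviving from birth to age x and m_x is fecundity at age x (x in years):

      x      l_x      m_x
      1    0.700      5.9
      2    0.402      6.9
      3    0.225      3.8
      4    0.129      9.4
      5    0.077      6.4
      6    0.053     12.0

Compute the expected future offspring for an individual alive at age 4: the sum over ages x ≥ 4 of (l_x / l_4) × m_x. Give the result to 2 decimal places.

l_4 = 0.129. Conditional survival from age 4 to x is l_x / l_4.
  x=4: (0.129/0.129) × 9.4 = 9.4000
  x=5: (0.077/0.129) × 6.4 = 3.8202
  x=6: (0.053/0.129) × 12.0 = 4.9302
Sum = 9.4000 + 3.8202 + 4.9302 = 18.1504

18.15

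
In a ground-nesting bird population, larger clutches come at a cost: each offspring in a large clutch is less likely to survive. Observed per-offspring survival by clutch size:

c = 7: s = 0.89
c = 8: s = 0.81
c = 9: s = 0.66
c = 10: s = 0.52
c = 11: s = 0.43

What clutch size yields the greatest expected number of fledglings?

8

Expected fledglings = c × s(c):
  c=7: 7 × 0.89 = 6.230
  c=8: 8 × 0.81 = 6.480
  c=9: 9 × 0.66 = 5.940
  c=10: 10 × 0.52 = 5.200
  c=11: 11 × 0.43 = 4.730
Maximum at c = 8 (6.480 fledglings).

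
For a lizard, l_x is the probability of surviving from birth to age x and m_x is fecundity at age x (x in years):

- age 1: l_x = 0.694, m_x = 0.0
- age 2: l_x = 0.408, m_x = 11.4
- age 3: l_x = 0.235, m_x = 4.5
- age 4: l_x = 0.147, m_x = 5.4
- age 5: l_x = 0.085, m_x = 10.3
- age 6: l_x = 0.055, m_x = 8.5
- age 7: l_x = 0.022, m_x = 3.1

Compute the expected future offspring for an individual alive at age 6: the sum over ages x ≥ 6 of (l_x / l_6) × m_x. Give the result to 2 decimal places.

9.74

l_6 = 0.055. Conditional survival from age 6 to x is l_x / l_6.
  x=6: (0.055/0.055) × 8.5 = 8.5000
  x=7: (0.022/0.055) × 3.1 = 1.2400
Sum = 8.5000 + 1.2400 = 9.7400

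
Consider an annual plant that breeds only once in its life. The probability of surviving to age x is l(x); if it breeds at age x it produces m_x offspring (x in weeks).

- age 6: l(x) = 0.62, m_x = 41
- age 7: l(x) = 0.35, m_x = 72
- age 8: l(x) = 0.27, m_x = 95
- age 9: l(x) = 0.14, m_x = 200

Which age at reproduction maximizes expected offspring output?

Expected offspring if breeding at age x = l(x) × m_x:
  age 6: 0.62 × 41 = 25.420
  age 7: 0.35 × 72 = 25.200
  age 8: 0.27 × 95 = 25.650
  age 9: 0.14 × 200 = 28.000
Maximum at age 9 (28.000).

9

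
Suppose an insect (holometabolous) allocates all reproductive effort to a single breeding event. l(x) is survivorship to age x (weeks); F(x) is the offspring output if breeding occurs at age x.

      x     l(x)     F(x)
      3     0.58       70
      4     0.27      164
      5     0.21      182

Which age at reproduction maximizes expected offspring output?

4

Expected offspring if breeding at age x = l(x) × F(x):
  age 3: 0.58 × 70 = 40.600
  age 4: 0.27 × 164 = 44.280
  age 5: 0.21 × 182 = 38.220
Maximum at age 4 (44.280).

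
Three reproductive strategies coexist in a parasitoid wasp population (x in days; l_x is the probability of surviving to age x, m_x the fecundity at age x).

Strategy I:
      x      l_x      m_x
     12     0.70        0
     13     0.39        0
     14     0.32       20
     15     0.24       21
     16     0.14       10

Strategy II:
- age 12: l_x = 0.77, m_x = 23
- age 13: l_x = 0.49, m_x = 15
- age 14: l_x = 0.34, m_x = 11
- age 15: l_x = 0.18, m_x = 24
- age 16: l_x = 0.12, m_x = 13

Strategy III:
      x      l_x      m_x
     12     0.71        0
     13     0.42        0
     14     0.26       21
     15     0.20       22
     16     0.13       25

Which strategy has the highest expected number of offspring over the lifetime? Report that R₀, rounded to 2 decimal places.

Strategy I: R₀ = 0.70×0 + 0.39×0 + 0.32×20 + 0.24×21 + 0.14×10 = 12.8400
Strategy II: R₀ = 0.77×23 + 0.49×15 + 0.34×11 + 0.18×24 + 0.12×13 = 34.6800
Strategy III: R₀ = 0.71×0 + 0.42×0 + 0.26×21 + 0.20×22 + 0.13×25 = 13.1100
Highest R₀: strategy II with 34.6800.

34.68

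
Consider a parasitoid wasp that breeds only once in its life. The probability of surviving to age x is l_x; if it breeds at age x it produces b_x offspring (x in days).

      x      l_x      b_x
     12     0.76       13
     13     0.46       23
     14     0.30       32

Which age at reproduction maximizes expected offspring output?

Expected offspring if breeding at age x = l_x × b_x:
  age 12: 0.76 × 13 = 9.880
  age 13: 0.46 × 23 = 10.580
  age 14: 0.30 × 32 = 9.600
Maximum at age 13 (10.580).

13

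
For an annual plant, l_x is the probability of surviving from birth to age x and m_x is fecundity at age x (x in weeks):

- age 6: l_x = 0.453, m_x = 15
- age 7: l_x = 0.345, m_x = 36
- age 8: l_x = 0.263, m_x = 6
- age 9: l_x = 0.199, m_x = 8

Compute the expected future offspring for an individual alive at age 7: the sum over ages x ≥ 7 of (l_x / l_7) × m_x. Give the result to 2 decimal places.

l_7 = 0.345. Conditional survival from age 7 to x is l_x / l_7.
  x=7: (0.345/0.345) × 36 = 36.0000
  x=8: (0.263/0.345) × 6 = 4.5739
  x=9: (0.199/0.345) × 8 = 4.6145
Sum = 36.0000 + 4.5739 + 4.6145 = 45.1884

45.19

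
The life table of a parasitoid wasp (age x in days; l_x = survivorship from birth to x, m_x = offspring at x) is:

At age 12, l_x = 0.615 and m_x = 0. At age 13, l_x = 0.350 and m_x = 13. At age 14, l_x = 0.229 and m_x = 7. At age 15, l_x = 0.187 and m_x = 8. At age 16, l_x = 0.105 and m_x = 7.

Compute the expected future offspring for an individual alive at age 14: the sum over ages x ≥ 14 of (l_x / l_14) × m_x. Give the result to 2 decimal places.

16.74

l_14 = 0.229. Conditional survival from age 14 to x is l_x / l_14.
  x=14: (0.229/0.229) × 7 = 7.0000
  x=15: (0.187/0.229) × 8 = 6.5328
  x=16: (0.105/0.229) × 7 = 3.2096
Sum = 7.0000 + 6.5328 + 3.2096 = 16.7424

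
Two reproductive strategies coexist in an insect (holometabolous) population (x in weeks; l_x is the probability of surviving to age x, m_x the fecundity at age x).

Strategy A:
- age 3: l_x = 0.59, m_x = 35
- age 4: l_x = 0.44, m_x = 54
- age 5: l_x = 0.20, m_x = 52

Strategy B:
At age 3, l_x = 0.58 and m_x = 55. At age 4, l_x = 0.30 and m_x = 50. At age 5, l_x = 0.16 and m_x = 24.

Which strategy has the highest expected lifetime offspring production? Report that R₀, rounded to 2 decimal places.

Strategy A: R₀ = 0.59×35 + 0.44×54 + 0.20×52 = 54.8100
Strategy B: R₀ = 0.58×55 + 0.30×50 + 0.16×24 = 50.7400
Highest R₀: strategy A with 54.8100.

54.81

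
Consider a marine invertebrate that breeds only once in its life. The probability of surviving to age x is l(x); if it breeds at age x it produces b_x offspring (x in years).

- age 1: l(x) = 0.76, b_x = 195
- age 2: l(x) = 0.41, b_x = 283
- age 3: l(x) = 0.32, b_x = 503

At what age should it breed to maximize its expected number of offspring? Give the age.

Expected offspring if breeding at age x = l(x) × b_x:
  age 1: 0.76 × 195 = 148.200
  age 2: 0.41 × 283 = 116.030
  age 3: 0.32 × 503 = 160.960
Maximum at age 3 (160.960).

3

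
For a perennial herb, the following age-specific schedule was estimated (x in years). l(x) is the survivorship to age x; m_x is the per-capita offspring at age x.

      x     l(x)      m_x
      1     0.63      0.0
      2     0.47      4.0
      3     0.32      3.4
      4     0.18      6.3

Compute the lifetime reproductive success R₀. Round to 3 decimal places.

4.102

R₀ = Σ l(x) m_x:
  age 1: 0.63 × 0.0 = 0.0000
  age 2: 0.47 × 4.0 = 1.8800
  age 3: 0.32 × 3.4 = 1.0880
  age 4: 0.18 × 6.3 = 1.1340
R₀ = 0.0000 + 1.8800 + 1.0880 + 1.1340 = 4.1020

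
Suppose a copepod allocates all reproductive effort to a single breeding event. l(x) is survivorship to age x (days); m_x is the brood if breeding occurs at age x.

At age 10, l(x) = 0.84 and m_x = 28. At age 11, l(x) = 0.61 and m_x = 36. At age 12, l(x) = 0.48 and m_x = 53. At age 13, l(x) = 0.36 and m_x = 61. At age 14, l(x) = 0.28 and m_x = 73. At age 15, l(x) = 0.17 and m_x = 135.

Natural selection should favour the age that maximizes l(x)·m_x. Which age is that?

Expected offspring if breeding at age x = l(x) × m_x:
  age 10: 0.84 × 28 = 23.520
  age 11: 0.61 × 36 = 21.960
  age 12: 0.48 × 53 = 25.440
  age 13: 0.36 × 61 = 21.960
  age 14: 0.28 × 73 = 20.440
  age 15: 0.17 × 135 = 22.950
Maximum at age 12 (25.440).

12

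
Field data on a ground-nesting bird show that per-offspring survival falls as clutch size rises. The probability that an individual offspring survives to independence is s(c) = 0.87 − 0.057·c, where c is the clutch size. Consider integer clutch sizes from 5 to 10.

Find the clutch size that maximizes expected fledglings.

8

Expected fledglings = c × s(c):
  c=5: 5 × 0.585 = 2.925
  c=6: 6 × 0.528 = 3.168
  c=7: 7 × 0.471 = 3.297
  c=8: 8 × 0.414 = 3.312
  c=9: 9 × 0.357 = 3.213
  c=10: 10 × 0.300 = 3.000
Maximum at c = 8 (3.312 fledglings).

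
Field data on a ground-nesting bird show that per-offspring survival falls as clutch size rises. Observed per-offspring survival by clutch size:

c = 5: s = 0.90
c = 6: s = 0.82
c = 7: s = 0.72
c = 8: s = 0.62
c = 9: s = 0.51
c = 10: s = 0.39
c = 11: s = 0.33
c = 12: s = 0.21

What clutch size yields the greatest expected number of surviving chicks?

Expected surviving chicks = c × s(c):
  c=5: 5 × 0.90 = 4.500
  c=6: 6 × 0.82 = 4.920
  c=7: 7 × 0.72 = 5.040
  c=8: 8 × 0.62 = 4.960
  c=9: 9 × 0.51 = 4.590
  c=10: 10 × 0.39 = 3.900
  c=11: 11 × 0.33 = 3.630
  c=12: 12 × 0.21 = 2.520
Maximum at c = 7 (5.040 surviving chicks).

7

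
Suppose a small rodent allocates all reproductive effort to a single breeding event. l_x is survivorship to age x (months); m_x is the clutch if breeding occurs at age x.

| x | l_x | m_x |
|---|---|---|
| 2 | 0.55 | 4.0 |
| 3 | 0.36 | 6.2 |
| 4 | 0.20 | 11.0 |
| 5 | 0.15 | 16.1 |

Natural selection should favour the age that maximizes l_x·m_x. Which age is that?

Expected offspring if breeding at age x = l_x × m_x:
  age 2: 0.55 × 4.0 = 2.200
  age 3: 0.36 × 6.2 = 2.232
  age 4: 0.20 × 11.0 = 2.200
  age 5: 0.15 × 16.1 = 2.415
Maximum at age 5 (2.415).

5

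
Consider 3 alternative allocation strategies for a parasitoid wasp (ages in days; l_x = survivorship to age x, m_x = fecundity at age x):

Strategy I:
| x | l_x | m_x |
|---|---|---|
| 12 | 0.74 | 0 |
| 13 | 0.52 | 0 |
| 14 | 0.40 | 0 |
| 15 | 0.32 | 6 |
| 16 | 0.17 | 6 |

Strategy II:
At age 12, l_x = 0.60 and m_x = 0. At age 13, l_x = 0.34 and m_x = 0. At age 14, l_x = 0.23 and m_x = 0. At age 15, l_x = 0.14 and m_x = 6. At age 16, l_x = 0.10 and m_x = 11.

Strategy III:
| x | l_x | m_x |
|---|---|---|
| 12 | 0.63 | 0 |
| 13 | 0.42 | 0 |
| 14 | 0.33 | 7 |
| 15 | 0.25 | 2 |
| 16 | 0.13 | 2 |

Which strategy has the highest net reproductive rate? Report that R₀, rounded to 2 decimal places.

Strategy I: R₀ = 0.74×0 + 0.52×0 + 0.40×0 + 0.32×6 + 0.17×6 = 2.9400
Strategy II: R₀ = 0.60×0 + 0.34×0 + 0.23×0 + 0.14×6 + 0.10×11 = 1.9400
Strategy III: R₀ = 0.63×0 + 0.42×0 + 0.33×7 + 0.25×2 + 0.13×2 = 3.0700
Highest R₀: strategy III with 3.0700.

3.07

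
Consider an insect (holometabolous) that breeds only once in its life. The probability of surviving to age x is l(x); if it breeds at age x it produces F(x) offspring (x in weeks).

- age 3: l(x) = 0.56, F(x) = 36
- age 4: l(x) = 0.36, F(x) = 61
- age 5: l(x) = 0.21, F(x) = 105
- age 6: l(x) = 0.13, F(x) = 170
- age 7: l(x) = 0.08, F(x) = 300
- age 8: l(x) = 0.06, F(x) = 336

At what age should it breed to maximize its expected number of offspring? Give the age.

7

Expected offspring if breeding at age x = l(x) × F(x):
  age 3: 0.56 × 36 = 20.160
  age 4: 0.36 × 61 = 21.960
  age 5: 0.21 × 105 = 22.050
  age 6: 0.13 × 170 = 22.100
  age 7: 0.08 × 300 = 24.000
  age 8: 0.06 × 336 = 20.160
Maximum at age 7 (24.000).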